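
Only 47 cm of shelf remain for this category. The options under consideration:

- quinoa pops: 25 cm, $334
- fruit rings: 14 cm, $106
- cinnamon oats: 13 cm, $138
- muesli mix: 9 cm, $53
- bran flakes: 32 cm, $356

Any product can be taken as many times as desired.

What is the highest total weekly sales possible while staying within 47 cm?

525

The ratio ordering already packs tightly: quinoa pops + cinnamon oats + muesli mix, 47 cm, 525.
No other feasible combination exceeds 525.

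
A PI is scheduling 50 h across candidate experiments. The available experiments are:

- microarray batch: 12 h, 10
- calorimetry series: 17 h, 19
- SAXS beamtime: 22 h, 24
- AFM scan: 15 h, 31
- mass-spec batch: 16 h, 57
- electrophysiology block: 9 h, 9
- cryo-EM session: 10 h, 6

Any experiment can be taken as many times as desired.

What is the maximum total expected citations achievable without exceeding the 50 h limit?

171

Taking 3×mass-spec batch: 48 h used, 171 in expected citations.
No other feasible combination exceeds 171.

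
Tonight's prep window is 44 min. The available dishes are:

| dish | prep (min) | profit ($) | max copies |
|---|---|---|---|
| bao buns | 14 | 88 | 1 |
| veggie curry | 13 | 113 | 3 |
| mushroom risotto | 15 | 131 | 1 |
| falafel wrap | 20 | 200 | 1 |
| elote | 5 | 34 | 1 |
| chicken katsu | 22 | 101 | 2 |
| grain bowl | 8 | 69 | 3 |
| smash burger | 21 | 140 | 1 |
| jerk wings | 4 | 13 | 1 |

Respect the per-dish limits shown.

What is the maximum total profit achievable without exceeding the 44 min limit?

407

The ratio heuristic lands on mushroom risotto + falafel wrap + grain bowl (400) but leaves 1 min idle.
Replace mushroom risotto with 2×grain bowl: the trade gains 7 net, giving 407 at 44 min.
Every other selection either busts 44 min or exceeds an availability limit or fails to beat 407.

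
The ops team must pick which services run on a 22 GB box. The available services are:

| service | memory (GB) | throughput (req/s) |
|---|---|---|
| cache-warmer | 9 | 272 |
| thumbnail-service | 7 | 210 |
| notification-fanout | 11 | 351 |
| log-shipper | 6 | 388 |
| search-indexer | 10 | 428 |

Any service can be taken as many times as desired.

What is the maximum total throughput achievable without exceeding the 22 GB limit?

1204

Taking the top-ratio services first gives 3×log-shipper for 1164 (18 GB).
Replace log-shipper with search-indexer: the trade gains 40 net, giving 1204 at 22 GB.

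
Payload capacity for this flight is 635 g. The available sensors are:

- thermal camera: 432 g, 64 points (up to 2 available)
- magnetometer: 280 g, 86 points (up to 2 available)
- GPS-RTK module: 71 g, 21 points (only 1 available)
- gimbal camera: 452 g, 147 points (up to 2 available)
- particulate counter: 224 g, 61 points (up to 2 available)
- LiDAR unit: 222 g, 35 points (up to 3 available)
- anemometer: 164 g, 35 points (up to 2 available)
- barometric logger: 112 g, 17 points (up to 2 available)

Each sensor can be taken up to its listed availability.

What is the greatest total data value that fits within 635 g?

193

By data value per g: gimbal camera 0.33, magnetometer 0.31, GPS-RTK module 0.30, particulate counter 0.27 lead.
Greedy by ratio would take GPS-RTK module + gimbal camera + barometric logger: 635 g used, total 185.
Dropping gimbal camera and barometric logger frees 564 g; slotting in 2×magnetometer (560 g) lifts the total to 193 at 631 g.
Every other selection either busts 635 g or exceeds an availability limit or fails to beat 193.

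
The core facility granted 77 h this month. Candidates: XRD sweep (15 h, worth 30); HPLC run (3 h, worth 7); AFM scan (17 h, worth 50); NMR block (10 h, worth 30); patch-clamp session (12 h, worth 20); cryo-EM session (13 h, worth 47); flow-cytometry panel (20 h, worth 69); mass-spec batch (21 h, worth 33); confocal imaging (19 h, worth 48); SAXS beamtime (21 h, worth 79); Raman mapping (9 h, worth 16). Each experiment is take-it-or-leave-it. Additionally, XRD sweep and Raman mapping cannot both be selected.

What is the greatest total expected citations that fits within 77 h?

252

Filling by ratio: HPLC run + NMR block + cryo-EM session + flow-cytometry panel + SAXS beamtime + Raman mapping for 248, with 1 h left unused.
Dropping NMR block and Raman mapping frees 19 h; slotting in AFM scan (17 h) lifts the total to 252 at 74 h.
Runner-up HPLC run + cryo-EM session + flow-cytometry panel + confocal imaging + SAXS beamtime tops out at 250.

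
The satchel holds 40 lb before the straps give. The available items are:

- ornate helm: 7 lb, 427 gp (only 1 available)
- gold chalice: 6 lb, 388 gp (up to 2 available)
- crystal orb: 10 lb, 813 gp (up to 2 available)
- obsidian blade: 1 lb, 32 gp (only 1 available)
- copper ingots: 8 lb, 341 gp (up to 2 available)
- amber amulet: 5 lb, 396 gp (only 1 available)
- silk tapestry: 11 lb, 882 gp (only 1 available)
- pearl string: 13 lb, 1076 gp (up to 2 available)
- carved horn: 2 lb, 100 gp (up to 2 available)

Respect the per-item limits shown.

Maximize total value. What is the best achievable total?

Density check — pearl string 82.77, crystal orb 81.30, silk tapestry 80.18, amber amulet 79.20 are the best per lb.
Greedy by ratio would take crystal orb + 2×pearl string + 2×carved horn: 40 lb used, total 3165.
But crystal orb + obsidian blade + amber amulet + silk tapestry + pearl string fits in 40 lb and reaches 3199.
No other feasible combination exceeds 3199.

3199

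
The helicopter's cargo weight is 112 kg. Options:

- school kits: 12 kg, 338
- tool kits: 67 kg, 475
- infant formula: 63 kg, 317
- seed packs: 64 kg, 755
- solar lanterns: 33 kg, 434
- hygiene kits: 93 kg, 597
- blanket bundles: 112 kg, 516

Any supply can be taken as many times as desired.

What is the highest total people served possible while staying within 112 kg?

Taking 9×school kits: 108 kg used, 3042 in people served.
The spare 4 kg is too small for any remaining supply, and no exchange beats 3042.

3042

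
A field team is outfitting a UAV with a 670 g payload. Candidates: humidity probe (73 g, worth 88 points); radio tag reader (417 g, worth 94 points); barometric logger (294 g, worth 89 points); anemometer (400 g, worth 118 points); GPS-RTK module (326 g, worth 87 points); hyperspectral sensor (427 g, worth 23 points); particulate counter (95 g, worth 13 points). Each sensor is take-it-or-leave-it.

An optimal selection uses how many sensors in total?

The maximum data value within 670 g is 219.
One optimal bundle: humidity probe + anemometer + particulate counter (568 g).
All optima have 3 sensors.

3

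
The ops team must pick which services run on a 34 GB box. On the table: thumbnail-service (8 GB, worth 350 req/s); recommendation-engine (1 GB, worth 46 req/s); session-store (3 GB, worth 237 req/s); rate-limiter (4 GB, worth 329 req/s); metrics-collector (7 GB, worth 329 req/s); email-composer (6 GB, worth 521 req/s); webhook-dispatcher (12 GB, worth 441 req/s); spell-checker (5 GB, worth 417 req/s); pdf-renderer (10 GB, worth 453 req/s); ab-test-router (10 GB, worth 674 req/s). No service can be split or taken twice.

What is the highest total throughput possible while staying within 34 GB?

2337

Ranking by ratio (throughput/GB): email-composer 86.83, spell-checker 83.40, rate-limiter 82.25, session-store 79.00.
Filling by ratio: recommendation-engine + session-store + rate-limiter + email-composer + spell-checker + ab-test-router for 2224, with 5 GB left unused.
Replace session-store with thumbnail-service: the trade gains 113 net, giving 2337 at 34 GB.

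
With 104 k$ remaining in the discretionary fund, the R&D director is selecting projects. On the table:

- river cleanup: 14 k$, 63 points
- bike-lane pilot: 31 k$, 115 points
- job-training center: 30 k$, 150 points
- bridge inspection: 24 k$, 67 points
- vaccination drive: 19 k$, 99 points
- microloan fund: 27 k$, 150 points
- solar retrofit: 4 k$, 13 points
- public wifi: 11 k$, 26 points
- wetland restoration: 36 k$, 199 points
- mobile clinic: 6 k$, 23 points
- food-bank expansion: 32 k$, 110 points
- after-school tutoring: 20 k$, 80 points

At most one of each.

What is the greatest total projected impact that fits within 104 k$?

Density check — microloan fund 5.56, wetland restoration 5.53, vaccination drive 5.21 are the best per k$.
Greedy by ratio would take river cleanup + vaccination drive + microloan fund + wetland restoration + mobile clinic: 102 k$ used, total 534.
Replace river cleanup and vaccination drive with job-training center + solar retrofit: the trade gains 1 net, giving 535 at 103 k$.
Runner-up river cleanup + vaccination drive + microloan fund + wetland restoration + mobile clinic tops out at 534.

535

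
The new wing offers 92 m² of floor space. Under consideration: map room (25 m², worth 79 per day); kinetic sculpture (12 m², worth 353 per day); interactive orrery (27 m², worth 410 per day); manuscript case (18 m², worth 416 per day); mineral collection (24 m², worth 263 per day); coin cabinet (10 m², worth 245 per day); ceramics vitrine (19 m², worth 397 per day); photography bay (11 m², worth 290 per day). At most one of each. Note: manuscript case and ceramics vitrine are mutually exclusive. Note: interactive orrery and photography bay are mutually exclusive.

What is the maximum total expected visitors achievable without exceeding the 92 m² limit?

1687

Taking kinetic sculpture + interactive orrery + manuscript case + mineral collection + coin cabinet: 91 m² used, 1687 in expected visitors.
The closest alternative, kinetic sculpture + interactive orrery + mineral collection + coin cabinet + ceramics vitrine, reaches only 1668.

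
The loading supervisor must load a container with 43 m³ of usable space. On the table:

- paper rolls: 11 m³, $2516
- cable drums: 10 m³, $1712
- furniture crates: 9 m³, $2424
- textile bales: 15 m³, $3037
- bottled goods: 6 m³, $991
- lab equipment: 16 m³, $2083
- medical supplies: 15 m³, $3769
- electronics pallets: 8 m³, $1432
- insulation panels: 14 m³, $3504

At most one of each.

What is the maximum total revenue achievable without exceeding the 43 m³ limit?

The ratio heuristic lands on furniture crates + medical supplies + insulation panels (9697) but leaves 5 m³ idle.
Dropping insulation panels frees 14 m³; slotting in paper rolls + electronics pallets (19 m³) lifts the total to 10141 at 43 m³.

10141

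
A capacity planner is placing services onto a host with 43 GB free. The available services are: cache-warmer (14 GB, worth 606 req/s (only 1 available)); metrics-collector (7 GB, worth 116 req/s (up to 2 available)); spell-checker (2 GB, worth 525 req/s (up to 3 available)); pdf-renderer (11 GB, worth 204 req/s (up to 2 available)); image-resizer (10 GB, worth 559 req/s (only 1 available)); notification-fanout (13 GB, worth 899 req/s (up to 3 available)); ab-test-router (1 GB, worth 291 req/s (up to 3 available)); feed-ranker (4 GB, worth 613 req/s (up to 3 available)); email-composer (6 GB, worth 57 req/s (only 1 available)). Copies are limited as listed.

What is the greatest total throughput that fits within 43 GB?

5472

Ranking by ratio (throughput/GB): ab-test-router 291.00, spell-checker 262.50, feed-ranker 153.25, notification-fanout 69.15.
Taking the top-ratio services first gives metrics-collector + 3×spell-checker + notification-fanout + 3×ab-test-router + 3×feed-ranker for 5302 (41 GB).
Replace metrics-collector and feed-ranker with notification-fanout: the trade gains 170 net, giving 5472 at 43 GB.
That's the maximum — no swap from here does better than 5472.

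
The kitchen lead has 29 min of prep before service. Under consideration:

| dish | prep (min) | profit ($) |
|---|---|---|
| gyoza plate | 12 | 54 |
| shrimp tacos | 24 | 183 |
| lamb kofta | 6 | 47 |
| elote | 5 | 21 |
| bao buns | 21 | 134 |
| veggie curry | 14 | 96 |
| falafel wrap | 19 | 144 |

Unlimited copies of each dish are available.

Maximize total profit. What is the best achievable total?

Best packing: 4×lamb kofta + elote — 29 min, 209 total.
No other feasible combination exceeds 209.

209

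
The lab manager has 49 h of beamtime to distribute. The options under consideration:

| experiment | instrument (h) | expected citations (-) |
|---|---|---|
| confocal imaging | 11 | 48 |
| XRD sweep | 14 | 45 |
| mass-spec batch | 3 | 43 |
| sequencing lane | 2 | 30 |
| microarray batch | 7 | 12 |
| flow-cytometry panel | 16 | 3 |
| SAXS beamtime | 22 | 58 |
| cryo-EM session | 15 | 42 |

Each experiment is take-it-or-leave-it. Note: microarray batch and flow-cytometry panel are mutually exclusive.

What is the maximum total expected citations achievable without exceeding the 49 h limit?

Taking confocal imaging + XRD sweep + mass-spec batch + sequencing lane + cryo-EM session: 45 h used, 208 in expected citations.
Nothing else feasible within 49 h beats 208.

208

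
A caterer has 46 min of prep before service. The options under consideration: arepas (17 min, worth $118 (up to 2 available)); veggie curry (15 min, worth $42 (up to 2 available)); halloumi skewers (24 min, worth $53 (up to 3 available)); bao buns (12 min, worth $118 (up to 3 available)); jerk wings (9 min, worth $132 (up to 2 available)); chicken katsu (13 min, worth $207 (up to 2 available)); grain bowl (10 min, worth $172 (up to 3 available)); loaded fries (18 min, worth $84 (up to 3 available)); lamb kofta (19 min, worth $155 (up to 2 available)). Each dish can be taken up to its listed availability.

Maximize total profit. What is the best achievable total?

758

Density check — grain bowl 17.20, chicken katsu 15.92, jerk wings 14.67, bao buns 9.83 are the best per min.
Taking the top-ratio dishes first gives chicken katsu + 3×grain bowl for 723 (43 min).
Dropping grain bowl frees 10 min; slotting in chicken katsu (13 min) lifts the total to 758 at 46 min.
Nothing else within 46 min beats 758.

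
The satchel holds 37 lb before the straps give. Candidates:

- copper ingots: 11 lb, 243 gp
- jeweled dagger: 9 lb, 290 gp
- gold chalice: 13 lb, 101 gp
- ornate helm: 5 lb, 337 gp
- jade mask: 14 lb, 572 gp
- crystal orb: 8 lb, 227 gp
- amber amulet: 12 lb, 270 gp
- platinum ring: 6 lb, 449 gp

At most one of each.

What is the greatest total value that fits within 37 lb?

1648

Density check — platinum ring 74.83, ornate helm 67.40, jade mask 40.86, jeweled dagger 32.22 are the best per lb.
The ratio ordering already packs tightly: jeweled dagger + ornate helm + jade mask + platinum ring, 34 lb, 1648.
The closest alternative, ornate helm + jade mask + amber amulet + platinum ring, reaches only 1628.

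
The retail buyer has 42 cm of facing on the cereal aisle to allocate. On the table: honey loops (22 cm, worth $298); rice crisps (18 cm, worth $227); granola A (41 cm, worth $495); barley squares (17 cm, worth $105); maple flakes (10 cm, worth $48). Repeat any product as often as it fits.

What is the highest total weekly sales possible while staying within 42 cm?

525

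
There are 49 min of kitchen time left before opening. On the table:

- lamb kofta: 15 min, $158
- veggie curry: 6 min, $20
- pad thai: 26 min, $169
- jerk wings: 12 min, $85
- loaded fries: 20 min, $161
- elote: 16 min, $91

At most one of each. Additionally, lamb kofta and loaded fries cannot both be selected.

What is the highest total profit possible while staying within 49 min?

354

Density check — lamb kofta 10.53, loaded fries 8.05, jerk wings 7.08, pad thai 6.50 are the best per min.
Taking lamb kofta + veggie curry + jerk wings + elote: 49 min used, 354 in profit.
An exhaustive check of the 64 subsets confirms 354.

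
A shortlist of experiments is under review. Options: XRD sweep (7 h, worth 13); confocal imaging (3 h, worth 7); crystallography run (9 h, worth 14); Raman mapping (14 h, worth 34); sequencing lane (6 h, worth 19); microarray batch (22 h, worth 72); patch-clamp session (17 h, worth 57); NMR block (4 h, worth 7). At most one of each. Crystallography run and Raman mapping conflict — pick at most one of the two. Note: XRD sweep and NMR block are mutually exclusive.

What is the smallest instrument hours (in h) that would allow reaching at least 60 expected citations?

Look for the lowest-instrument combination reaching 60.
confocal imaging + patch-clamp session: 64 expected citations at 20 h.
No combination under 20 h hits 60.

20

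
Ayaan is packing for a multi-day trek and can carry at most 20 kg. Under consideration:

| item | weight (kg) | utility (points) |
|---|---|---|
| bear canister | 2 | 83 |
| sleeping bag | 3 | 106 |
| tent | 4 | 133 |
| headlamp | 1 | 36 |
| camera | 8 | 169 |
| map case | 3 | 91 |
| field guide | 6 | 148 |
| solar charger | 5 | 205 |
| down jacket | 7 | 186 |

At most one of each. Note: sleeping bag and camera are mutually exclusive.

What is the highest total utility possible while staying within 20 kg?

675

Taking the top-ratio items first gives bear canister + sleeping bag + tent + headlamp + map case + solar charger for 654 (18 kg).
The 4 kg tied up in headlamp and map case is better spent on field guide — total rises to 675 (20 kg).
An exhaustive check of the 512 subsets confirms 675.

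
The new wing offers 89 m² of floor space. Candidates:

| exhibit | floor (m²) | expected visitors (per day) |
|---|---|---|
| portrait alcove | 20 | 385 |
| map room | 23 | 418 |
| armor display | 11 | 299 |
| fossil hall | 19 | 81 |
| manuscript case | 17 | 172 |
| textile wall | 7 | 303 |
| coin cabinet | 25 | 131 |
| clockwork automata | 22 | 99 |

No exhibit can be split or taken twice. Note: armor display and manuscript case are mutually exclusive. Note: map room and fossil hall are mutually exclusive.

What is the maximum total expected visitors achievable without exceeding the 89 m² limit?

1536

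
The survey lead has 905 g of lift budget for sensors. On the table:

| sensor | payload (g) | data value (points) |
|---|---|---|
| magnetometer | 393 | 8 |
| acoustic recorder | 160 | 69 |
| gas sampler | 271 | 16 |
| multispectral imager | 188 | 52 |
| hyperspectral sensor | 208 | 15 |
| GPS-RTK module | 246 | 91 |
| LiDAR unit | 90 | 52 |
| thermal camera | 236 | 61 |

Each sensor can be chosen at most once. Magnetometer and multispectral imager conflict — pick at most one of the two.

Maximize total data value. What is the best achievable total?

The ratio ordering already packs tightly: acoustic recorder + multispectral imager + hyperspectral sensor + GPS-RTK module + LiDAR unit, 892 g, 279.
Every other selection either busts 905 g or breaks a pairing rule or fails to beat 279.

279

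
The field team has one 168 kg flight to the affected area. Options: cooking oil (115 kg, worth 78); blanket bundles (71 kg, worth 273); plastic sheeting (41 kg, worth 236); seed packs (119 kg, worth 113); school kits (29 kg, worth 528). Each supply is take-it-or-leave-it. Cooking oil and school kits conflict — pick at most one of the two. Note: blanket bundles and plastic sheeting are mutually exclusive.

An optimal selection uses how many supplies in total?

2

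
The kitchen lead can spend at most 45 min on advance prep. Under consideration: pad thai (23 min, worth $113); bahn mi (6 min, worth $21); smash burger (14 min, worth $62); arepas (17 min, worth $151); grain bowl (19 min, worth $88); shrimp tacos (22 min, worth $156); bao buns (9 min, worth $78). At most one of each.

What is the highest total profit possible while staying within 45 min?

A density-first pass picks arepas + grain bowl + bao buns — 317 at 45 min.
The 28 min tied up in grain bowl and bao buns is better spent on bahn mi + shrimp tacos — total rises to 328 (45 min).
No other feasible combination exceeds 328.

328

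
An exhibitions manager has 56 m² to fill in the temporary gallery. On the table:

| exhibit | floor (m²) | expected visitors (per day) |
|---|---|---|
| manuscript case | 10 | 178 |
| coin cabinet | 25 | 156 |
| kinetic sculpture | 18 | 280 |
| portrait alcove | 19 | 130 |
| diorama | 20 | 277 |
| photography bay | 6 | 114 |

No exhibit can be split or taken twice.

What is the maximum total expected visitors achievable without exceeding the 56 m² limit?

Ranking by ratio (expected visitors/m²): photography bay 19.00, manuscript case 17.80, kinetic sculpture 15.56.
Manuscript case + kinetic sculpture + diorama + photography bay uses 54 of the 56 m² and totals 849.
Runner-up manuscript case + kinetic sculpture + diorama tops out at 735.

849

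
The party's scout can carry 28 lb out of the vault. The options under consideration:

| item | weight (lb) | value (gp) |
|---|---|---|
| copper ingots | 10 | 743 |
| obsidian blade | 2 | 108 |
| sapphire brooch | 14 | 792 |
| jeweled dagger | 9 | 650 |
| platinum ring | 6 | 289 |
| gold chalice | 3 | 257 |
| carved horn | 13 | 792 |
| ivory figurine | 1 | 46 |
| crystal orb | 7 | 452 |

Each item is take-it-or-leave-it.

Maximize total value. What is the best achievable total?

The ratio heuristic lands on copper ingots + obsidian blade + jeweled dagger + gold chalice + ivory figurine (1804) but leaves 3 lb idle.
Dropping gold chalice and ivory figurine frees 4 lb; slotting in crystal orb (7 lb) lifts the total to 1953 at 28 lb.

1953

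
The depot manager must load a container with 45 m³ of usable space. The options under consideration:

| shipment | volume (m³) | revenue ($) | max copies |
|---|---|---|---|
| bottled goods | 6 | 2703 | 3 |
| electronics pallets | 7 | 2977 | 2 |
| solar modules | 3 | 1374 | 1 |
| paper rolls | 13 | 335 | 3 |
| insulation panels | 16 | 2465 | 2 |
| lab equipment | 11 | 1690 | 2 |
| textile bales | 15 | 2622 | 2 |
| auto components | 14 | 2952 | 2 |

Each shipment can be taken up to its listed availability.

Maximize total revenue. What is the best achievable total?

15753

Density check — solar modules 458.00, bottled goods 450.50, electronics pallets 425.29, auto components 210.86 are the best per m³.
Taking the top-ratio shipments first gives 3×bottled goods + 2×electronics pallets + solar modules for 15437 (35 m³).
The 3 m³ tied up in solar modules is better spent on lab equipment — total rises to 15753 (43 m³).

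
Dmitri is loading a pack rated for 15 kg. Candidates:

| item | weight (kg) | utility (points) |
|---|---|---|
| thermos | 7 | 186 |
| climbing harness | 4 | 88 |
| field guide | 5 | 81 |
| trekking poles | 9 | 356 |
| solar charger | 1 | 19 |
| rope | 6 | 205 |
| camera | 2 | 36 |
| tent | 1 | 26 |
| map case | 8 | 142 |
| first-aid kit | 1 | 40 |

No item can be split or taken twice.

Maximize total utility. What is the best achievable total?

561

By utility per kg: first-aid kit 40.00, trekking poles 39.56, rope 34.17 lead.
Greedy by ratio would take climbing harness + trekking poles + tent + first-aid kit: 15 kg used, total 510.
Replace climbing harness and tent and first-aid kit with rope: the trade gains 51 net, giving 561 at 15 kg.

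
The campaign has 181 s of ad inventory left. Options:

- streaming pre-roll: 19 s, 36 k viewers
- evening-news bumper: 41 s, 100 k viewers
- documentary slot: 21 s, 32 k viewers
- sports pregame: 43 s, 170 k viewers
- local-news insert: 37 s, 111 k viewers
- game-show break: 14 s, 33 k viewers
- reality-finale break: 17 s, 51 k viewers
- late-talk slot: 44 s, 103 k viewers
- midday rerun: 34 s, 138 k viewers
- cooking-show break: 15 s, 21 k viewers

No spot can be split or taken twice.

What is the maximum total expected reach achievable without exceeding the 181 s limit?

Filling by ratio: evening-news bumper + sports pregame + local-news insert + reality-finale break + midday rerun for 570, with 9 s left unused.
The 41 s tied up in evening-news bumper is better spent on late-talk slot — total rises to 573 (175 s).
The spare 6 s is too small for any remaining spot, and no exchange beats 573.

573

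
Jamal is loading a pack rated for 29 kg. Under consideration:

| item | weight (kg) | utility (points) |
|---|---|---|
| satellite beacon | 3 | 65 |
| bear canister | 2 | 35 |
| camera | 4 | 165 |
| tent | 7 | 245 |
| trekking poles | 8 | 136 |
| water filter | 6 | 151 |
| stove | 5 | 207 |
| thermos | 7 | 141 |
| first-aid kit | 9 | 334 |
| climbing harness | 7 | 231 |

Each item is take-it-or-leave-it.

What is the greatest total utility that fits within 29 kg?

1017

Filling by ratio: satellite beacon + camera + tent + stove + first-aid kit for 1016, with 1 kg left unused.
Dropping satellite beacon and camera frees 7 kg; slotting in climbing harness (7 kg) lifts the total to 1017 at 28 kg.
The closest alternative, satellite beacon + camera + tent + stove + first-aid kit, reaches only 1016.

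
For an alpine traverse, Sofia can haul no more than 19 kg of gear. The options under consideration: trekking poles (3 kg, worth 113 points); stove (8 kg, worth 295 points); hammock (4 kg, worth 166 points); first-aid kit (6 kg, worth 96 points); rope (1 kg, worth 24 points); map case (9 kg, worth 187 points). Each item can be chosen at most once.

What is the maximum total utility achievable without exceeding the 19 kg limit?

The ratio ordering already packs tightly: trekking poles + stove + hammock + rope, 16 kg, 598.

598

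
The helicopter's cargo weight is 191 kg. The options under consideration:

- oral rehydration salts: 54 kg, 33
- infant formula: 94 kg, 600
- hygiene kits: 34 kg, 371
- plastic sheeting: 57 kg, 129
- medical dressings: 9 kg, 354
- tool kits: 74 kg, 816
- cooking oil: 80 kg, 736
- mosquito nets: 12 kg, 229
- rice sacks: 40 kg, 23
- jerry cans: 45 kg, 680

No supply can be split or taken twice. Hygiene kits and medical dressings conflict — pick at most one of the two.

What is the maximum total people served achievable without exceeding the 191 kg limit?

2135

Medical dressings + tool kits + cooking oil + mosquito nets uses 175 of the 191 kg and totals 2135.
Runner-up medical dressings + tool kits + mosquito nets + rice sacks + jerry cans tops out at 2102.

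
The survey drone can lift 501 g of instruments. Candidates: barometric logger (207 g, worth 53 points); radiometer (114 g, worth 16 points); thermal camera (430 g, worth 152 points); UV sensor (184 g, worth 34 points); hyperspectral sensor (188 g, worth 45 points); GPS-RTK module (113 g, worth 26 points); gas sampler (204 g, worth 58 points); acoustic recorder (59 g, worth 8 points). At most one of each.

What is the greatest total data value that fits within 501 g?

160

Best packing: thermal camera + acoustic recorder — 489 g, 160 total.
The closest alternative, thermal camera, reaches only 152.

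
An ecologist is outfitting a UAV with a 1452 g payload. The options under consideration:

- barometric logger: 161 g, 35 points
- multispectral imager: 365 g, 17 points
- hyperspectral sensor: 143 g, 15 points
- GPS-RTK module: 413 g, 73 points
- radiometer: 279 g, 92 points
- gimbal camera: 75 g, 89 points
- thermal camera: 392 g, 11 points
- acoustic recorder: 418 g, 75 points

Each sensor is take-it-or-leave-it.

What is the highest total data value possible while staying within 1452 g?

Best packing: barometric logger + GPS-RTK module + radiometer + gimbal camera + acoustic recorder — 1346 g, 364 total.

364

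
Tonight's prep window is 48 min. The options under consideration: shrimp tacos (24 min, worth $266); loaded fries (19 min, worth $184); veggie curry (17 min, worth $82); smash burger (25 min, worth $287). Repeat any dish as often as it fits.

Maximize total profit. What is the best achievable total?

532

Filling by ratio: loaded fries + smash burger for 471, with 4 min left unused.
The 44 min tied up in loaded fries and smash burger is better spent on 2×shrimp tacos — total rises to 532 (48 min).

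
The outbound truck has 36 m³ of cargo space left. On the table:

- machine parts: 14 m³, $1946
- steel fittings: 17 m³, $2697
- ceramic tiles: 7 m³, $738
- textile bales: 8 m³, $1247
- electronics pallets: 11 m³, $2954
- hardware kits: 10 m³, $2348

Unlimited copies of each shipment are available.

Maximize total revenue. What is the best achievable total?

Best packing: 3×electronics pallets — 33 m³, 8862 total.
No other feasible combination exceeds 8862.

8862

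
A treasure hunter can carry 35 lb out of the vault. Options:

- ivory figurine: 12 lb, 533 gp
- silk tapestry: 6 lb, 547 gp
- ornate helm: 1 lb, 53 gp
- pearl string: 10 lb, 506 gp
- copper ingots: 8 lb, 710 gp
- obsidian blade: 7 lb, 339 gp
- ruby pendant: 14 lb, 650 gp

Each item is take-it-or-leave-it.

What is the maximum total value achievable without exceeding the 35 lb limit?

2246

Density check — silk tapestry 91.17, copper ingots 88.75, ornate helm 53.00 are the best per lb.
The ratio heuristic lands on silk tapestry + ornate helm + pearl string + copper ingots + obsidian blade (2155) but leaves 3 lb idle.
Dropping ornate helm and pearl string frees 11 lb; slotting in ruby pendant (14 lb) lifts the total to 2246 at 35 lb.
The closest alternative, ivory figurine + silk tapestry + ornate helm + copper ingots + obsidian blade, reaches only 2182.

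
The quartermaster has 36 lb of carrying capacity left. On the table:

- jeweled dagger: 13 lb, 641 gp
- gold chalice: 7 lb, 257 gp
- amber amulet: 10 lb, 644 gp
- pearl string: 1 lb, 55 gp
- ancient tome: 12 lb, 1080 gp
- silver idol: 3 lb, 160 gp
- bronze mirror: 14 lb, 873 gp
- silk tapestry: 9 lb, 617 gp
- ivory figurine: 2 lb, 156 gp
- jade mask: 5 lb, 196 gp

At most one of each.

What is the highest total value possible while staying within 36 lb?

2657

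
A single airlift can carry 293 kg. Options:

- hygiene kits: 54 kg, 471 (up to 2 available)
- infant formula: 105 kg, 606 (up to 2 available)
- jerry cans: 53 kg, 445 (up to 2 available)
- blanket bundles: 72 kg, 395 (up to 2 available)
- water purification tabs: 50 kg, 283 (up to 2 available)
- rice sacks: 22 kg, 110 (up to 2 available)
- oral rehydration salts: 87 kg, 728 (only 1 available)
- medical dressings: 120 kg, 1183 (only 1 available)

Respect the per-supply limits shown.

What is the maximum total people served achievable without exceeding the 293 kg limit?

Taking 2×hygiene kits + jerry cans + medical dressings: 281 kg used, 2570 in people served.

2570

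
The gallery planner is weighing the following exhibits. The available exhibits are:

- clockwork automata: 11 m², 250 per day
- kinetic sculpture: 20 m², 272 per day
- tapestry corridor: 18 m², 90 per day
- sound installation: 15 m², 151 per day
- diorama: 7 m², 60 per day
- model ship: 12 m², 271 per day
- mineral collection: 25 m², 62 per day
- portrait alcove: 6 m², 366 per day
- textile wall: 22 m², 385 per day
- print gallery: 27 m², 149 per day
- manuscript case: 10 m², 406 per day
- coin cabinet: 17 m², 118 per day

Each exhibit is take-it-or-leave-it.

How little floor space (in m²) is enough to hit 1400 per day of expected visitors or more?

49

Minimise m² subject to total expected visitors ≥ 1400.
Taking clockwork automata + portrait alcove + textile wall + manuscript case gives 1407 (≥ 1400) for 49 m².
No combination under 49 m² hits 1400.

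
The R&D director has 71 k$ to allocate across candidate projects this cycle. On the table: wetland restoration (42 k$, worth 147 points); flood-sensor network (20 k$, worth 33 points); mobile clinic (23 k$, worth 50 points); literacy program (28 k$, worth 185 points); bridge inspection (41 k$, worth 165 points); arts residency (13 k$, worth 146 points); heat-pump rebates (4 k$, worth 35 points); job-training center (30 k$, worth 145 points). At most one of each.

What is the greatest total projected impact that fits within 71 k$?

476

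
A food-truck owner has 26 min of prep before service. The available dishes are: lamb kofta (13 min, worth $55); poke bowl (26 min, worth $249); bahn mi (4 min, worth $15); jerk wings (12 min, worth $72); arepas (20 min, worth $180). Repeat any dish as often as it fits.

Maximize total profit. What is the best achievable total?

Poke bowl uses 26 of the 26 min and totals 249.
Every other selection either busts 26 min or fails to beat 249.

249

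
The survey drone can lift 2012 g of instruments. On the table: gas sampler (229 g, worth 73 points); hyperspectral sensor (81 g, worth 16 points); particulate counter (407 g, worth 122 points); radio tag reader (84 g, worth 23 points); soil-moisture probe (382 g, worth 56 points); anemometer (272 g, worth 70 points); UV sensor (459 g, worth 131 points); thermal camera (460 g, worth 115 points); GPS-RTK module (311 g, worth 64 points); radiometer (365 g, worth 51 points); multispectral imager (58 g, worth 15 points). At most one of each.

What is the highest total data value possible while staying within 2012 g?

550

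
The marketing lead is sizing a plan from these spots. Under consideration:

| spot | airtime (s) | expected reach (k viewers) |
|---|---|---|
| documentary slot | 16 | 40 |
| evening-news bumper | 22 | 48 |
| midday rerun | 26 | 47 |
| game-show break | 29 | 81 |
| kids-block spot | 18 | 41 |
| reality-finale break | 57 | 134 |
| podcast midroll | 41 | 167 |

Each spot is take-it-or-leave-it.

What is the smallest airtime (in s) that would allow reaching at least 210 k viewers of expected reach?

Look for the lowest-airtime combination reaching 210.
Taking evening-news bumper + podcast midroll gives 215 (≥ 210) for 63 s.
No combination under 63 s hits 210.

63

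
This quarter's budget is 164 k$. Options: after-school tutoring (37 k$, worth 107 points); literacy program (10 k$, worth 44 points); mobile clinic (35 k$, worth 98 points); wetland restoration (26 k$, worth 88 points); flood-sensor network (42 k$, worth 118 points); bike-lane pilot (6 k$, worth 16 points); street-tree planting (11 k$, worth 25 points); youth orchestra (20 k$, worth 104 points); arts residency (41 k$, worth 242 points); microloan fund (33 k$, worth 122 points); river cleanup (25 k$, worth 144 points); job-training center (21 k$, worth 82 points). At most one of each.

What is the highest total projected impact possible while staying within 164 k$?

763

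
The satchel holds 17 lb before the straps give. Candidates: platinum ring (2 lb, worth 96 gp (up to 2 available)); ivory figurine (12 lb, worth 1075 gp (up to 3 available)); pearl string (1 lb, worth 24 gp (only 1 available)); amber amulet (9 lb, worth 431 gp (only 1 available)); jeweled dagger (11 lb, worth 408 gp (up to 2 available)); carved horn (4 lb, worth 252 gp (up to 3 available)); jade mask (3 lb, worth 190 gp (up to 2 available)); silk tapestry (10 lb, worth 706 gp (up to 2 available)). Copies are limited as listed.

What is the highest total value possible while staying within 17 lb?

Taking platinum ring + ivory figurine + jade mask: 17 lb used, 1361 in value.
Every other selection either busts 17 lb or exceeds an availability limit or fails to beat 1361.

1361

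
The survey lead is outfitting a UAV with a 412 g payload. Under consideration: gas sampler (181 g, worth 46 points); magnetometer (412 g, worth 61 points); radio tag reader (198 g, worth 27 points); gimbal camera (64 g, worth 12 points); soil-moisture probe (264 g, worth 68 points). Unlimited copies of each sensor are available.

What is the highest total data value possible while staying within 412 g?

92

2×gas sampler uses 362 of the 412 g and totals 92.
Nothing else within 412 g beats 92.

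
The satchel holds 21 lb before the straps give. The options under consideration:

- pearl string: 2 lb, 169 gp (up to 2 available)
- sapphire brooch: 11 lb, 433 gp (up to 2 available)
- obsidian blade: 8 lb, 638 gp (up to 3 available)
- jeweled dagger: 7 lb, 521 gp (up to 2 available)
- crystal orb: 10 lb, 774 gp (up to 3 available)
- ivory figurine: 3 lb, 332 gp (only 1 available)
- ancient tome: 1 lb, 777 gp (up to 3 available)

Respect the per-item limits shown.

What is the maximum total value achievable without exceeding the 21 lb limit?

By value per lb: ancient tome 777.00, ivory figurine 110.67, pearl string 84.50 lead.
Greedy by ratio would take 2×pearl string + obsidian blade + ivory figurine + 3×ancient tome: 18 lb used, total 3639.
Dropping 2×pearl string frees 4 lb; slotting in jeweled dagger (7 lb) lifts the total to 3822 at 21 lb.
Every other selection either busts 21 lb or exceeds an availability limit or fails to beat 3822.

3822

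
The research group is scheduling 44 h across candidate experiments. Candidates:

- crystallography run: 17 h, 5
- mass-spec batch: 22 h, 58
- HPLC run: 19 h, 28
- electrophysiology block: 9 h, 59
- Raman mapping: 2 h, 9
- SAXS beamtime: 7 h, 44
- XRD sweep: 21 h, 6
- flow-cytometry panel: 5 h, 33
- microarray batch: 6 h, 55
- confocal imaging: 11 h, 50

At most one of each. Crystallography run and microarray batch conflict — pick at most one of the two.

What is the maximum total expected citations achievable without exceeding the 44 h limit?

250

Best packing: electrophysiology block + Raman mapping + SAXS beamtime + flow-cytometry panel + microarray batch + confocal imaging — 40 h, 250 total.
No other feasible combination exceeds 250.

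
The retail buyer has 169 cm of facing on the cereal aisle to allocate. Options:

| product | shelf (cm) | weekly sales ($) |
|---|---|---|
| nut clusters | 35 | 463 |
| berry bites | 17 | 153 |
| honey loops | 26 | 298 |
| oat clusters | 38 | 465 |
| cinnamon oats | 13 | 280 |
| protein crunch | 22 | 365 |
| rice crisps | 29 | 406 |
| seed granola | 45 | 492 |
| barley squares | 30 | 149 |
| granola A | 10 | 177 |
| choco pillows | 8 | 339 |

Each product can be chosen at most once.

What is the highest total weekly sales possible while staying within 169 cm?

Density check — choco pillows 42.38, cinnamon oats 21.54, granola A 17.70 are the best per cm.
The ratio heuristic lands on nut clusters + oat clusters + cinnamon oats + protein crunch + rice crisps + granola A + choco pillows (2495) but leaves 14 cm idle.
Replace rice crisps with berry bites + honey loops: the trade gains 45 net, giving 2540 at 169 cm.
Next best is oat clusters + cinnamon oats + protein crunch + rice crisps + seed granola + granola A + choco pillows at 2524 (165 cm) — short by 16.

2540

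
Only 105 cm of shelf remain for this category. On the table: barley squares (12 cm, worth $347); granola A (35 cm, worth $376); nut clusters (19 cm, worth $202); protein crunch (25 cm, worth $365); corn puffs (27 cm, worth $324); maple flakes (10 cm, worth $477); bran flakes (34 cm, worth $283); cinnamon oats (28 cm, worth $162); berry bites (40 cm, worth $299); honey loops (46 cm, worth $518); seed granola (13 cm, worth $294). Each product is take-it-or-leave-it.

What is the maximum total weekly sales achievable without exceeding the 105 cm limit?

1859

Ranking by ratio (weekly sales/cm): maple flakes 47.70, barley squares 28.92, seed granola 22.62, protein crunch 14.60.
Taking the top-ratio products first gives barley squares + protein crunch + corn puffs + maple flakes + seed granola for 1807 (87 cm).
Dropping corn puffs frees 27 cm; slotting in granola A (35 cm) lifts the total to 1859 at 95 cm.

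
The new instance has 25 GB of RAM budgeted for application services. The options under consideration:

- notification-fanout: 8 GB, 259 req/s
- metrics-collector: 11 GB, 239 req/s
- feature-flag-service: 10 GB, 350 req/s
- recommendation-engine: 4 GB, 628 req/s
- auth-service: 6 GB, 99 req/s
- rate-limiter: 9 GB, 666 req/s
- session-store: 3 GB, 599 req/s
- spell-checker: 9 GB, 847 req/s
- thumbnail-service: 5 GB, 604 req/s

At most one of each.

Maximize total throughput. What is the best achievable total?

2740

Density check — session-store 199.67, recommendation-engine 157.00, thumbnail-service 120.80, spell-checker 94.11 are the best per GB.
A density-first pass picks recommendation-engine + session-store + spell-checker + thumbnail-service — 2678 at 21 GB.
The 5 GB tied up in thumbnail-service is better spent on rate-limiter — total rises to 2740 (25 GB).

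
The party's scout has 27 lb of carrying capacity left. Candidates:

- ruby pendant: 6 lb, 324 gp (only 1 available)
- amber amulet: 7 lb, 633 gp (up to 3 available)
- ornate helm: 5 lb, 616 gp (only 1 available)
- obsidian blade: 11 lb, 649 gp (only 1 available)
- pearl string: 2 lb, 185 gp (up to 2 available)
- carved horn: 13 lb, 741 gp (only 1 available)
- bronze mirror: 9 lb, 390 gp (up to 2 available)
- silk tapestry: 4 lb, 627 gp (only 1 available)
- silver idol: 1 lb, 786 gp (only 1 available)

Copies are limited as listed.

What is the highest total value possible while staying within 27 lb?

Density check — silver idol 786.00, silk tapestry 156.75, ornate helm 123.20, pearl string 92.50 are the best per lb.
Greedy by ratio would take ruby pendant + amber amulet + ornate helm + 2×pearl string + silk tapestry + silver idol: 27 lb used, total 3356.
The 8 lb tied up in ruby pendant and pearl string is better spent on amber amulet — total rises to 3480 (26 lb).

3480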